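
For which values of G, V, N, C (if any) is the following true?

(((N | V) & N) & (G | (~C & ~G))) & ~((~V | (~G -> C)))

G = False; V = True; N = True; C = False

  ((N | V) & N) & (G | (~C & ~G)) = True
    (N | V) & N = True
      N | V = True
    G | (~C & ~G) = True
      ~C & ~G = True
        ~C = True
        ~G = True
  ~((~V | (~G -> C))) = True
    ~V | (~G -> C) = False
      ~V = False
      ~G -> C = False
        ~G = True
Both conjuncts True, so the formula holds.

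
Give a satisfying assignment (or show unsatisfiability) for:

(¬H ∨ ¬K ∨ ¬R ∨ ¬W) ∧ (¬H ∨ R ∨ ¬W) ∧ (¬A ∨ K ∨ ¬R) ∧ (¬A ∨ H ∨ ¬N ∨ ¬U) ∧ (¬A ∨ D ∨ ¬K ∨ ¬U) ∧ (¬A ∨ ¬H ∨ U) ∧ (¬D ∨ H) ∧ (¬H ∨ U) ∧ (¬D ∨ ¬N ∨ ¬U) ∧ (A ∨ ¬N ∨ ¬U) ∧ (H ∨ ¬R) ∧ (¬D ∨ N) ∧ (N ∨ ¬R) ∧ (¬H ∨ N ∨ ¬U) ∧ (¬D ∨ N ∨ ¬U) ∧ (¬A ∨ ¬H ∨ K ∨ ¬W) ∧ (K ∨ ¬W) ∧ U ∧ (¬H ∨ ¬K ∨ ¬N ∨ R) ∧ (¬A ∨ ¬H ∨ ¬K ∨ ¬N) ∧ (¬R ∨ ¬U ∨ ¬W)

Unit clause (U) forces U = True.
Set W = True.
  then (K ∨ ¬W) forces K = True.
  then (¬R ∨ ¬U ∨ ¬W) forces R = False.
  then (¬H ∨ R ∨ ¬W) forces H = False.
  then (¬D ∨ H) forces D = False.
  then (¬A ∨ D ∨ ¬K ∨ ¬U) forces A = False.
  then (A ∨ ¬N ∨ ¬U) forces N = False.
All clauses satisfied.

U = True, W = True, D = False, N = False, H = False, A = False, R = False, K = True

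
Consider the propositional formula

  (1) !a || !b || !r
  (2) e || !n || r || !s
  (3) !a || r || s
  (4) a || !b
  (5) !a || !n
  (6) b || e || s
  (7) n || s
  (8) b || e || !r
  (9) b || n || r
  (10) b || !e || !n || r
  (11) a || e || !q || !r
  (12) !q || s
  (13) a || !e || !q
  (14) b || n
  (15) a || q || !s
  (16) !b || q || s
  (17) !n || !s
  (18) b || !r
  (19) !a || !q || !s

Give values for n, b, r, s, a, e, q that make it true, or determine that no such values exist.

n = False, b = True, r = False, s = True, a = True, e = False, q = False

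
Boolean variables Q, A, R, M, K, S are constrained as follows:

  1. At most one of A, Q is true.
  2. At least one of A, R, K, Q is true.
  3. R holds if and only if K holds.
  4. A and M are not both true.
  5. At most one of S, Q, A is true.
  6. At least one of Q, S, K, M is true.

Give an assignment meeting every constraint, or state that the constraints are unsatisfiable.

Q=F; A=F; R=T; M=T; K=T; S=F

  (1) {A, Q}: 0 true — at most one ✓
  (2) {A, R, K, Q}: 2 true — at least one ✓
  (3) R=T, K=T — same ✓
  (4) A=F, M=T — not both ✓
  (5) {S, Q, A}: 0 true — at most one ✓
  (6) {Q, S, K, M}: 2 true — at least one ✓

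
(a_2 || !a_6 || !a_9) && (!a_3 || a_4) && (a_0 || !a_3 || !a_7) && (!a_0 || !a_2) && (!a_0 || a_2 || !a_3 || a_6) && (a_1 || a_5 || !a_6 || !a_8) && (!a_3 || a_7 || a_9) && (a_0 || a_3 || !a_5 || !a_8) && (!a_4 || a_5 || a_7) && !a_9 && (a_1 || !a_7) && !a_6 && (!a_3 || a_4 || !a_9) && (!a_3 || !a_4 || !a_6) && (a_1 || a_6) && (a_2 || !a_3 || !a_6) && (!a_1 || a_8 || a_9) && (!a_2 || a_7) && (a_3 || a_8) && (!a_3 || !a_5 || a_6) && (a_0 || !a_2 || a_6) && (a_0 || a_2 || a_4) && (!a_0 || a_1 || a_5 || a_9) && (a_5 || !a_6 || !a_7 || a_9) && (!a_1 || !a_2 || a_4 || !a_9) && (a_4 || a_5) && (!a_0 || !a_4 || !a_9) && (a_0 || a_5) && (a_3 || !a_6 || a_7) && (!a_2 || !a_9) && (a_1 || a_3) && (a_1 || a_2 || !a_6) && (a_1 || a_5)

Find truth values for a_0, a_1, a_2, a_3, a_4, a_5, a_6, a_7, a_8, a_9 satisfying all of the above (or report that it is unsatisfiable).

Unit clause (!a_9) forces a_9 = False.
Unit clause (!a_6) forces a_6 = False.
In (a_1 || a_6) only a_1 is left, so a_1 = True.
In (!a_1 || a_8 || a_9) only a_8 is left, so a_8 = True.
Set a_0 = True.
  then (!a_0 || !a_2) forces a_2 = False.
  then (!a_0 || a_2 || !a_3 || a_6) forces a_3 = False.
Set a_4 = True.
Set a_5 = True.
Set a_7 = False.
All clauses satisfied.

a_0 = True, a_1 = True, a_2 = False, a_3 = False, a_4 = True, a_5 = True, a_6 = False, a_7 = False, a_8 = True, a_9 = False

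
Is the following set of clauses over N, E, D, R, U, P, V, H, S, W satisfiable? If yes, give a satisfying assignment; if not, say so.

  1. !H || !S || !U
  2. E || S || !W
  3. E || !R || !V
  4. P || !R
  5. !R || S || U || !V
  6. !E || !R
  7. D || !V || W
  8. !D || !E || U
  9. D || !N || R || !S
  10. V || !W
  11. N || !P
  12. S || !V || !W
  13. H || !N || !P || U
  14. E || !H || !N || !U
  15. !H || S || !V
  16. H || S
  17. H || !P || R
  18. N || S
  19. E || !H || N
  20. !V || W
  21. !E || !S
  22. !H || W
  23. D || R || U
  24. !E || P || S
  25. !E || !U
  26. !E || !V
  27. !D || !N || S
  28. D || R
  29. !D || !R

Set N = True.
Set E = False.
Set D = True.
  then (!D || !N || S) forces S = True.
  then (!D || !R) forces R = False.
Set U = False.
Set P = False.
Set V = True.
  then (!V || W) forces W = True.
Set H = False.
All clauses satisfied.

N: True, E: False, D: True, R: False, U: False, P: False, V: True, H: False, S: True, W: True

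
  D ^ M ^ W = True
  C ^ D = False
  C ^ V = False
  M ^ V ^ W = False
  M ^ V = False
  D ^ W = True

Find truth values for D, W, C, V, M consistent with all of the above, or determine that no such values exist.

No satisfying assignment exists.

Adding constraints 1, 2, 3, 4 mod 2: every variable appears an even number of times on the left, so the left side is 0.
But the right sides sum to 1 (mod 2). 0 ≠ 1 — the system is inconsistent.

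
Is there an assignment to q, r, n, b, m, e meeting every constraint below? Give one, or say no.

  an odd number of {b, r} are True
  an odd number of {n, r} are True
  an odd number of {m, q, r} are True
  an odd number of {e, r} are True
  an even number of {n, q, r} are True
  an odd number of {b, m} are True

q: True; r: False; n: True; b: True; m: False; e: True

{b, r}: 1 true → odd ✓
{n, r}: 1 true → odd ✓
{m, q, r}: 1 true → odd ✓
{e, r}: 1 true → odd ✓
{n, q, r}: 2 true → even ✓
{b, m}: 1 true → odd ✓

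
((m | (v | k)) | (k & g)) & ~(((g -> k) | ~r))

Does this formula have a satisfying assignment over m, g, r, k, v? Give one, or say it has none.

m = True; g = True; r = True; k = False; v = False

  (m | (v | k)) | (k & g) = True
    m | (v | k) = True
      v | k = False
    k & g = False
  ~(((g -> k) | ~r)) = True
    (g -> k) | ~r = False
      g -> k = False
      ~r = False
Both conjuncts True, so the formula holds.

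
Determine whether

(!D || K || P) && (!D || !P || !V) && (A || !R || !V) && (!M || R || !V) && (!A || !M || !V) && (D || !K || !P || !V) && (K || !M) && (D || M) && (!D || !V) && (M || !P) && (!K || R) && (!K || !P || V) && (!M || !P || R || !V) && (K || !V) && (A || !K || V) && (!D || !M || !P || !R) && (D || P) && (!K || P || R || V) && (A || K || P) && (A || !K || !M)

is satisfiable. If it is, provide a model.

Set M = True.
  then (K || !M) forces K = True.
  then (!K || R) forces R = True.
  then (A || !K || !M) forces A = True.
  then (!A || !M || !V) forces V = False.
  then (!K || !P || V) forces P = False.
  then (D || P) forces D = True.
All clauses satisfied.

M: True, K: True, R: True, A: True, P: False, D: True, V: False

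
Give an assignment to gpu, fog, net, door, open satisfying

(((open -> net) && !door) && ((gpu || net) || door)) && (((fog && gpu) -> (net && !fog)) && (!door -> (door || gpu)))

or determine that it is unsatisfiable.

gpu: True, fog: False, net: True, door: False, open: True

  ((open -> net) && !door) && ((gpu || net) || door) = True
    (open -> net) && !door = True
      open -> net = True
      !door = True
    (gpu || net) || door = True
      gpu || net = True
  ((fog && gpu) -> (net && !fog)) && (!door -> (door || gpu)) = True
    (fog && gpu) -> (net && !fog) = True
      fog && gpu = False
      net && !fog = True
        !fog = True
    !door -> (door || gpu) = True
      !door = True
      door || gpu = True
Both conjuncts True, so the formula holds.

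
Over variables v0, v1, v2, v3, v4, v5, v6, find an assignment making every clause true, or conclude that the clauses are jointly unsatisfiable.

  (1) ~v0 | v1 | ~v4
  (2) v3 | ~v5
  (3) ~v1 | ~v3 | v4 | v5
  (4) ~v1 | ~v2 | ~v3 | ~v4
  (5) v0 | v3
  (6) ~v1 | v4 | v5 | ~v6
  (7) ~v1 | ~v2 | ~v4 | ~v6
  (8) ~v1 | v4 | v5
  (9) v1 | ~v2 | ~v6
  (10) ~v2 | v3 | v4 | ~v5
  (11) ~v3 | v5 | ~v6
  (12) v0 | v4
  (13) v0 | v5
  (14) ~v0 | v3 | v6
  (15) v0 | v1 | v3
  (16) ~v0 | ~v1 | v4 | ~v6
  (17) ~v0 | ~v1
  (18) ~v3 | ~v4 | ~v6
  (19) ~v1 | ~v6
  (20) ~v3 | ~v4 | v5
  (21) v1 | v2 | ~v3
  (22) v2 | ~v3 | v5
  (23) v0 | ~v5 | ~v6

Set v0 = False.
  then (v0 | v3) forces v3 = True.
  then (v0 | v4) forces v4 = True.
  then (v0 | v5) forces v5 = True.
  then (~v3 | ~v4 | ~v6) forces v6 = False.
Set v1 = True.
  then (~v1 | ~v2 | ~v3 | ~v4) forces v2 = False.
All clauses satisfied.

v0: False, v1: True, v2: False, v3: True, v4: True, v5: True, v6: False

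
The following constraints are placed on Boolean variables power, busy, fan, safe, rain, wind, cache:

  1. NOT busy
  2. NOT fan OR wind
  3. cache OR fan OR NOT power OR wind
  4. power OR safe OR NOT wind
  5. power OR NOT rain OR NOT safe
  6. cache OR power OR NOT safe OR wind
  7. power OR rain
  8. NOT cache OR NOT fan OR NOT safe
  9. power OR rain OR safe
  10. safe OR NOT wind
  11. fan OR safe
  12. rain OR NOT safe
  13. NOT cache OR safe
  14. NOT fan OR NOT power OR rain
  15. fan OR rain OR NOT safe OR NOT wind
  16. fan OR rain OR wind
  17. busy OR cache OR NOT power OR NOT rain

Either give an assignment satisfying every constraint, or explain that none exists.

power = True; busy = False; fan = False; safe = True; rain = True; wind = False; cache = True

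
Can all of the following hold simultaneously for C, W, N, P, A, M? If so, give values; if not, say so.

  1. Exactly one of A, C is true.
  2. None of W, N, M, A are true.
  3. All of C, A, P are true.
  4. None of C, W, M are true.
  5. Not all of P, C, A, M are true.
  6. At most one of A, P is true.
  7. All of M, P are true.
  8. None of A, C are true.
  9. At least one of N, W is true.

Case C = True:
  Constraint (4) is violated (C=T) — contradiction.
Case C = False:
  Constraint (3) is violated (C=F) — contradiction.
Both cases fail — unsatisfiable.

Unsatisfiable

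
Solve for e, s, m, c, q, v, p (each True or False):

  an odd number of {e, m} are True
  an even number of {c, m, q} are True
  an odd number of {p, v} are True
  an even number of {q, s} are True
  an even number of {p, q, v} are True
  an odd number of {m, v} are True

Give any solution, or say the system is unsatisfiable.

e: False, s: True, m: True, c: False, q: True, v: False, p: True

{e, m}: 1 true → odd ✓
{c, m, q}: 2 true → even ✓
{p, v}: 1 true → odd ✓
{q, s}: 2 true → even ✓
{p, q, v}: 2 true → even ✓
{m, v}: 1 true → odd ✓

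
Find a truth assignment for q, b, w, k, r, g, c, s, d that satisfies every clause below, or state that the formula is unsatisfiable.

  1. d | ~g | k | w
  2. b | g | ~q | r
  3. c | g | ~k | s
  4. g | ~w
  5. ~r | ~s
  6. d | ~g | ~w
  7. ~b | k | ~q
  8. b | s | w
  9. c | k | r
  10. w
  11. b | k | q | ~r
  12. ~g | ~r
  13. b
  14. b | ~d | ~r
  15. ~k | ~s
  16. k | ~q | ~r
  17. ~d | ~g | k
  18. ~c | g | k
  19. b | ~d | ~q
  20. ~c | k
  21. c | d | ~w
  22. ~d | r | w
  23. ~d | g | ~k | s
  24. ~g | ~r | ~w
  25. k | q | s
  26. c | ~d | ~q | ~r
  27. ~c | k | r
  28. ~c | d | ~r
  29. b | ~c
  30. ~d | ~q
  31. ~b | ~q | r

Unit clause (w) forces w = True.
Unit clause (b) forces b = True.
In (g | ~w) only g is left, so g = True.
In (d | ~g | ~w) only d is left, so d = True.
In (~g | ~r) only ~r is left, so r = False.
In (~d | ~g | k) only k is left, so k = True.
In (~d | ~q) only ~q is left, so q = False.
In (~k | ~s) only ~s is left, so s = False.
Set c = True.
All clauses satisfied.

q = False, b = True, w = True, k = True, r = False, g = True, c = True, s = False, d = True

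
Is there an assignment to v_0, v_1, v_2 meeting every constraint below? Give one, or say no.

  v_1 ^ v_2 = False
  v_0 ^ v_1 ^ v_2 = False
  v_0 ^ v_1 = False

v_0: False, v_1: False, v_2: False

v_1 ^ v_2 = F ^ F = False ✓
v_0 ^ v_1 ^ v_2 = F ^ F ^ F = False ✓
v_0 ^ v_1 = F ^ F = False ✓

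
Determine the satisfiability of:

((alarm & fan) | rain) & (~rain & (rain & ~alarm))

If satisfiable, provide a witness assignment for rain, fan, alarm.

Case rain = True: the conjunct ~rain is False.
Case rain = False: the conjunct rain is False.
Both cases fail — unsatisfiable.

Unsatisfiable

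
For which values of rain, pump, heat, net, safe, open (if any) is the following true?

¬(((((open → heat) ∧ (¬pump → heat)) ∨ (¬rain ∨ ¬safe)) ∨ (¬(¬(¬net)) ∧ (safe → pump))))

rain: True; pump: False; heat: False; net: True; safe: True; open: False

  ¬(((((open → heat) ∧ (¬pump → heat)) ∨ (¬rain ∨ ¬safe)) ∨ (¬(¬(¬net)) ∧ (safe → pump)))) = True
    (((open → heat) ∧ (¬pump → heat)) ∨ (¬rain ∨ ¬safe)) ∨ (¬(¬(¬net)) ∧ (safe → pump)) = False
      ((open → heat) ∧ (¬pump → heat)) ∨ (¬rain ∨ ¬safe) = False
        (open → heat) ∧ (¬pump → heat) = False
          open → heat = True
          ¬pump → heat = False
            ¬pump = True
        ¬rain ∨ ¬safe = False
          ¬rain = False
          ¬safe = False
      ¬(¬(¬net)) ∧ (safe → pump) = False
        ¬(¬(¬net)) = False
          ¬(¬net) = True
            ¬net = False
        safe → pump = False
The formula evaluates to True.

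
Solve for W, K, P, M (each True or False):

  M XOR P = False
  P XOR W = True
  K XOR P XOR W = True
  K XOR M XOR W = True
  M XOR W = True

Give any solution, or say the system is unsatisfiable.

W: False; K: False; P: True; M: True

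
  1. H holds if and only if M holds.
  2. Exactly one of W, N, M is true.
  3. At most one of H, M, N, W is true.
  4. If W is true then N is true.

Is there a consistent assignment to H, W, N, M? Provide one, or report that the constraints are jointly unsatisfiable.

H=F, W=F, N=T, M=F

  (1) H=F, M=F — same ✓
  (2) {W, N, M}: 1 true — exactly one ✓
  (3) {H, M, N, W}: 1 true — at most one ✓
  (4) W=F ⇒ N: vacuous ✓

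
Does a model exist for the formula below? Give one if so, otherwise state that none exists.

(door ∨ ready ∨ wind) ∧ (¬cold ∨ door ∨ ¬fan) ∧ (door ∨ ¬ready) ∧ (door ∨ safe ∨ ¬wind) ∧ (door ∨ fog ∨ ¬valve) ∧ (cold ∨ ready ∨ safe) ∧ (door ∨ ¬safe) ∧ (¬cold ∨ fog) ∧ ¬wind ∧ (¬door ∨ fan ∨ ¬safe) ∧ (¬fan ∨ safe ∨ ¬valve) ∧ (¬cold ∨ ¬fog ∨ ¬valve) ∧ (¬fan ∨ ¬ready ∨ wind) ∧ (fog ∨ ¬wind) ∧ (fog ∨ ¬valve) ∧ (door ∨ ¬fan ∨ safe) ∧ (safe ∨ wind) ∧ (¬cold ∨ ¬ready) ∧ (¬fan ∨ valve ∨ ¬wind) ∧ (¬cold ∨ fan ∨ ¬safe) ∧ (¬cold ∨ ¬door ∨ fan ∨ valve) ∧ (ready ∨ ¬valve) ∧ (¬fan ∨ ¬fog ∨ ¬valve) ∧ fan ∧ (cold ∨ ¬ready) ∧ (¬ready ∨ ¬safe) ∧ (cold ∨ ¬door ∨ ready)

Unit clause (¬wind) forces wind = False.
In (safe ∨ wind) only safe is left, so safe = True.
Unit clause (fan) forces fan = True.
In (¬ready ∨ ¬safe) only ¬ready is left, so ready = False.
In (door ∨ ready ∨ wind) only door is left, so door = True.
In (ready ∨ ¬valve) only ¬valve is left, so valve = False.
In (cold ∨ ¬door ∨ ready) only cold is left, so cold = True.
In (¬cold ∨ fog) only fog is left, so fog = True.
All clauses satisfied.

fan = True, door = True, fog = True, wind = False, valve = False, cold = True, ready = False, safe = True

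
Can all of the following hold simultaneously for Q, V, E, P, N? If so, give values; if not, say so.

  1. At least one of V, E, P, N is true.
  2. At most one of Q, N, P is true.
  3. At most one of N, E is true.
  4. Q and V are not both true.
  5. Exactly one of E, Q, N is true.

Q = False; V = True; E = True; P = True; N = False

  (1) {V, E, P, N}: 3 true — at least one ✓
  (2) {Q, N, P}: 1 true — at most one ✓
  (3) {N, E}: 1 true — at most one ✓
  (4) Q=F, V=T — not both ✓
  (5) {E, Q, N}: 1 true — exactly one ✓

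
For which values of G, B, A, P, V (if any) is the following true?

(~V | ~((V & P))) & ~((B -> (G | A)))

G = False; B = True; A = False; P = False; V = False

  ~V | ~((V & P)) = True
    ~V = True
    ~((V & P)) = True
      V & P = False
  ~((B -> (G | A))) = True
    B -> (G | A) = False
      G | A = False
Both conjuncts True, so the formula holds.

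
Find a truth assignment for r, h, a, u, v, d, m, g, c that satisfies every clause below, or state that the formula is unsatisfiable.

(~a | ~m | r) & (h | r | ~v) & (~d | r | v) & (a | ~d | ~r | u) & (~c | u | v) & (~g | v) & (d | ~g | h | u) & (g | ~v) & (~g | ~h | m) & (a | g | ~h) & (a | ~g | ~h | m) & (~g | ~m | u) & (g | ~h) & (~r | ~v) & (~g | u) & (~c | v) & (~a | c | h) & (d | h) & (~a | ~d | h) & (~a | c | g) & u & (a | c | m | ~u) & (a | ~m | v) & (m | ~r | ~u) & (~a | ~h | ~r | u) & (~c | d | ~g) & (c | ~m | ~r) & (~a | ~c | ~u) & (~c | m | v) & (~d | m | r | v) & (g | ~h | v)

r = False; h = True; a = False; u = True; v = True; d = False; m = True; g = True; c = False

Unit clause (u) forces u = True.
Set r = False.
Set h = True.
  then (g | ~h) forces g = True.
  then (~g | v) forces v = True.
  then (~g | ~h | m) forces m = True.
  then (~a | ~m | r) forces a = False.
Set d = False.
  then (~c | d | ~g) forces c = False.
All clauses satisfied.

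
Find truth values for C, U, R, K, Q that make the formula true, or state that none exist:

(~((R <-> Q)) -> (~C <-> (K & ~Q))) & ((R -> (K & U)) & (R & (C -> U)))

C = False, U = True, R = True, K = True, Q = True

  ~((R <-> Q)) -> (~C <-> (K & ~Q)) = True
    ~((R <-> Q)) = False
      R <-> Q = True
    ~C <-> (K & ~Q) = False
      ~C = True
      K & ~Q = False
        ~Q = False
  (R -> (K & U)) & (R & (C -> U)) = True
    R -> (K & U) = True
      K & U = True
    R & (C -> U) = True
      C -> U = True
Both conjuncts True, so the formula holds.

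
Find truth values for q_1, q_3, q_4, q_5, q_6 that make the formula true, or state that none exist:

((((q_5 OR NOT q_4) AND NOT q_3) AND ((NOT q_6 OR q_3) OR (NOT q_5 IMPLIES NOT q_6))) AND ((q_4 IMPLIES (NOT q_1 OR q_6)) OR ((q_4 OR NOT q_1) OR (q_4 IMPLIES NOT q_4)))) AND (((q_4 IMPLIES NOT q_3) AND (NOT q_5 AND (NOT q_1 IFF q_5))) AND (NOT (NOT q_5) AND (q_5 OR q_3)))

Case q_5 = True: the conjunct NOT q_5 is False.
Case q_5 = False: the conjunct NOT (NOT q_5) becomes NOT (NOT False) = False.
Both cases fail — unsatisfiable.

No satisfying assignment exists.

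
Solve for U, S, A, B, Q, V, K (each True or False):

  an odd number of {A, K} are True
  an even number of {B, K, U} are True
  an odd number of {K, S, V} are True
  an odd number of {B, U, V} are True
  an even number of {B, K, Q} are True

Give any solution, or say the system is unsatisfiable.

U: False, S: False, A: False, B: True, Q: False, V: False, K: True

{A, K}: 1 true → odd ✓
{B, K, U}: 2 true → even ✓
{K, S, V}: 1 true → odd ✓
{B, U, V}: 1 true → odd ✓
{B, K, Q}: 2 true → even ✓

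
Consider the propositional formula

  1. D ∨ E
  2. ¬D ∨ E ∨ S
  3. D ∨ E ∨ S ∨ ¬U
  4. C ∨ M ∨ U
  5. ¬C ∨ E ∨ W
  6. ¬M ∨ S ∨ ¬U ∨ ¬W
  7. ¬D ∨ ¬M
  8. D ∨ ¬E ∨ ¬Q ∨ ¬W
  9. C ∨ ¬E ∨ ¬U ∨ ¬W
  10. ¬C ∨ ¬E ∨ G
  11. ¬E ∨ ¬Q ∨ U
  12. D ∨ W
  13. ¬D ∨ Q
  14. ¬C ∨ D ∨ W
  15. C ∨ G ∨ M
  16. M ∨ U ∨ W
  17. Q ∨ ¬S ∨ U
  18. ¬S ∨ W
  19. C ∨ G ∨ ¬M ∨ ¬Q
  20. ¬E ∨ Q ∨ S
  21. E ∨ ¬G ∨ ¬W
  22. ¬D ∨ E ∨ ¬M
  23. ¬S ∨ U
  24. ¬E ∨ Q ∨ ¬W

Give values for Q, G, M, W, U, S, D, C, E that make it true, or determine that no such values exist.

Set Q = True.
Set G = True.
Set M = False.
Set W = True.
  then (E ∨ ¬G ∨ ¬W) forces E = True.
  then (D ∨ ¬E ∨ ¬Q ∨ ¬W) forces D = True.
  then (¬E ∨ ¬Q ∨ U) forces U = True.
  then (C ∨ ¬E ∨ ¬U ∨ ¬W) forces C = True.
Set S = True.
All clauses satisfied.

Q=T; G=T; M=F; W=T; U=T; S=T; D=T; C=T; E=T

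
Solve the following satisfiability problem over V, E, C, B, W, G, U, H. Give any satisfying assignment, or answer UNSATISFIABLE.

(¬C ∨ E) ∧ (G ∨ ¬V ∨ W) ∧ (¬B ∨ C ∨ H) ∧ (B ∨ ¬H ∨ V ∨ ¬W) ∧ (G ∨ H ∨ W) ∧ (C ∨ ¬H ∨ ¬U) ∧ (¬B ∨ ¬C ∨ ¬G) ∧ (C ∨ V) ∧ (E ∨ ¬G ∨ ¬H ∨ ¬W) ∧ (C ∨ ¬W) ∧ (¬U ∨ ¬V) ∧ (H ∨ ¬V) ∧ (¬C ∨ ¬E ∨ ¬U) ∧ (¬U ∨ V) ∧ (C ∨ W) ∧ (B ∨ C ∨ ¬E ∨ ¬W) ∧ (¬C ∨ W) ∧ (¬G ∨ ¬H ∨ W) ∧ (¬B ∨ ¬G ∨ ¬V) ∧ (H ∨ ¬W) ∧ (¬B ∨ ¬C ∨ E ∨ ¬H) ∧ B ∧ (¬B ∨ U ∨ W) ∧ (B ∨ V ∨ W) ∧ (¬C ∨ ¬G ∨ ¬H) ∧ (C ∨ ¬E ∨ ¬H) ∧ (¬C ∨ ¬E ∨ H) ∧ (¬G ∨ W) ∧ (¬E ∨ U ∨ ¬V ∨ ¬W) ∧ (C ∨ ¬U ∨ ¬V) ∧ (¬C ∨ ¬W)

Unsatisfiable — no assignment works.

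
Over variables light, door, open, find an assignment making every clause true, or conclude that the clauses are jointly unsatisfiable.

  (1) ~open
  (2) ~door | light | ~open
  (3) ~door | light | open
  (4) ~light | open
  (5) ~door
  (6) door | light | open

UNSATISFIABLE

Case door = True:
  Clause (~door) is falsified — contradiction.
Case door = False:
  (~open) forces open = False.
  (~light | open) forces light = False.
  Clause (door | light | open) is falsified — contradiction.
Both cases fail, so the formula is unsatisfiable.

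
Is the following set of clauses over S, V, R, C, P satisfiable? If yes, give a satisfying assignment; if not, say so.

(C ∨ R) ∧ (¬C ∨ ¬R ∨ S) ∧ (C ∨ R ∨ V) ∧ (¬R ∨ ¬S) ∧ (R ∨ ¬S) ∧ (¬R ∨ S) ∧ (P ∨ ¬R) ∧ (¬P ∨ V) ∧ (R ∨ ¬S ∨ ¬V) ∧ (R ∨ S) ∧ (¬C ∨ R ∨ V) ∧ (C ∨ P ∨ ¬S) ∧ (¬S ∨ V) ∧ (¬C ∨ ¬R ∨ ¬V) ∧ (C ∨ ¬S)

No satisfying assignment exists.

Case S = True:
  (¬R ∨ ¬S) forces R = False.
  Clause (R ∨ ¬S) is falsified — contradiction.
Case S = False:
  (¬R ∨ S) forces R = False.
  Clause (R ∨ S) is falsified — contradiction.
Both cases fail, so the formula is unsatisfiable.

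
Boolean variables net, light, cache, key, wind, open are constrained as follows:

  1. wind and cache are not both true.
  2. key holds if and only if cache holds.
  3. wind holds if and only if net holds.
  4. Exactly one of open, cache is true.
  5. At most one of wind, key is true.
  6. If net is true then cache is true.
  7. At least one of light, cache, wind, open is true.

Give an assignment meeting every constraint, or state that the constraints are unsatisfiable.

net = False, light = False, cache = False, key = False, wind = False, open = True

  (1) wind=F, cache=F — not both ✓
  (2) key=F, cache=F — same ✓
  (3) wind=F, net=F — same ✓
  (4) {open, cache}: 1 true — exactly one ✓
  (5) {wind, key}: 0 true — at most one ✓
  (6) net=F ⇒ cache: vacuous ✓
  (7) {light, cache, wind, open}: 1 true — at least one ✓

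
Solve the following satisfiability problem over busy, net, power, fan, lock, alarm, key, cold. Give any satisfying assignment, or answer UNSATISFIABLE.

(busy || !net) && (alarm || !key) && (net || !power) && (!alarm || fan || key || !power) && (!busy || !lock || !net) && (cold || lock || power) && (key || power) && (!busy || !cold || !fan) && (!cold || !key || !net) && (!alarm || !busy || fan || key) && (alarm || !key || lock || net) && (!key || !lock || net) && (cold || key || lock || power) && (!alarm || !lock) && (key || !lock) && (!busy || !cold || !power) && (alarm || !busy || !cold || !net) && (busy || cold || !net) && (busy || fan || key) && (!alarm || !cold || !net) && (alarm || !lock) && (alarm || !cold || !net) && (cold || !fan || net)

busy = True, net = False, power = False, fan = False, lock = False, alarm = True, key = True, cold = True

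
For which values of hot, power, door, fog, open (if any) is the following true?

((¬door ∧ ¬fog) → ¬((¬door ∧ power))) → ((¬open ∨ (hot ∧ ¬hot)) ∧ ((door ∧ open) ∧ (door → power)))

hot=F, power=T, door=F, fog=F, open=T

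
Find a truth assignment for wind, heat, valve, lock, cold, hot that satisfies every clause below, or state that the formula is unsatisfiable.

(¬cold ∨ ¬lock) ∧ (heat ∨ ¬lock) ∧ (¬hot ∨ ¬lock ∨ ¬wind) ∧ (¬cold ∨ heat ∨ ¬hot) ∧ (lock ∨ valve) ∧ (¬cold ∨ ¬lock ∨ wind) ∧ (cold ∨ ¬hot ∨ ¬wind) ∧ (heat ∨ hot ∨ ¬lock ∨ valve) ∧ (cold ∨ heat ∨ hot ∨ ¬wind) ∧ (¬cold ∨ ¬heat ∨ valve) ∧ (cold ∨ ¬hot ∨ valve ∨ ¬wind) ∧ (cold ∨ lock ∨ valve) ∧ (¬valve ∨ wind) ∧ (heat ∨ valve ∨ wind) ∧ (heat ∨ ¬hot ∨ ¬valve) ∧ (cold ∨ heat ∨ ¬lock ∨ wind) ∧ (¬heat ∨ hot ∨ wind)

wind=T, heat=T, valve=T, lock=T, cold=F, hot=F

Set wind = True.
Set heat = True.
Set valve = True.
Set lock = True.
  then (¬cold ∨ ¬lock) forces cold = False.
  then (¬hot ∨ ¬lock ∨ ¬wind) forces hot = False.
All clauses satisfied.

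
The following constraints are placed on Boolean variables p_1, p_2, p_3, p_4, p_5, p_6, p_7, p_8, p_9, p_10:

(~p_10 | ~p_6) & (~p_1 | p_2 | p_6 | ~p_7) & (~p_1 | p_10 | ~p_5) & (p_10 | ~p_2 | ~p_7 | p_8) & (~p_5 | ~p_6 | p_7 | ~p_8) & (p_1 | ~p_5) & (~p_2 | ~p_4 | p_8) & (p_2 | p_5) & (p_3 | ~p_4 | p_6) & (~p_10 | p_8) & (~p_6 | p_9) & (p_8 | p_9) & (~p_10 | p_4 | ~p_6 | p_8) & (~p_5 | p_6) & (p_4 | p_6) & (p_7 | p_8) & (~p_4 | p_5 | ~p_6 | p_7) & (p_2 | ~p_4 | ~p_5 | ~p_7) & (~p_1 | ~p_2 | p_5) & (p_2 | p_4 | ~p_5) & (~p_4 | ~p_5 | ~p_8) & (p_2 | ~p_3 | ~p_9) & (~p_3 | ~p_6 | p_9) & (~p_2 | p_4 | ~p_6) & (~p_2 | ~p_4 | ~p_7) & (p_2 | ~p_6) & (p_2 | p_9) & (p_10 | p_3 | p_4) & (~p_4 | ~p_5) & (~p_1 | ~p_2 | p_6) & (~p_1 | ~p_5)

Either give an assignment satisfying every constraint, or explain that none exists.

p_1 = False, p_2 = True, p_3 = True, p_4 = True, p_5 = False, p_6 = False, p_7 = False, p_8 = True, p_9 = False, p_10 = False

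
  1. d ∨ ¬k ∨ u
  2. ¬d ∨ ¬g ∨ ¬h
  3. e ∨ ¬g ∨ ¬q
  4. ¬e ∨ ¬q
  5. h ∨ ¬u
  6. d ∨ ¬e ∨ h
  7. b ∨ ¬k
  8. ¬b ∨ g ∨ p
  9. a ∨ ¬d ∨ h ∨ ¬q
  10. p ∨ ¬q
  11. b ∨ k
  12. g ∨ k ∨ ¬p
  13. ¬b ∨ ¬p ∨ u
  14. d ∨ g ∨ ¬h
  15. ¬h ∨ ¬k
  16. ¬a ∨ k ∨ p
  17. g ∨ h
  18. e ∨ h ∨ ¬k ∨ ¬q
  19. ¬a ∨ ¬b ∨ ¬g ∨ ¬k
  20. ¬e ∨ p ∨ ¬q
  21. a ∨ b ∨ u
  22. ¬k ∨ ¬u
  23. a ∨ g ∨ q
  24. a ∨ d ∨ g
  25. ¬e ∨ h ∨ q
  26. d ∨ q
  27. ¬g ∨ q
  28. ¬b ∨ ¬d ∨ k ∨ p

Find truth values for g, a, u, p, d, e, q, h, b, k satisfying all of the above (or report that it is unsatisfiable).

No satisfying assignment exists.

Case g = True:
  (¬g ∨ q) forces q = True.
  (e ∨ ¬g ∨ ¬q) forces e = True.
  Clause (¬e ∨ ¬q) is falsified — contradiction.
Case g = False:
  (g ∨ h) forces h = True.
  (d ∨ g ∨ ¬h) forces d = True.
  (¬h ∨ ¬k) forces k = False.
  (b ∨ k) forces b = True.
  (¬b ∨ g ∨ p) forces p = True.
  Clause (g ∨ k ∨ ¬p) is falsified — contradiction.
Both cases fail, so the formula is unsatisfiable.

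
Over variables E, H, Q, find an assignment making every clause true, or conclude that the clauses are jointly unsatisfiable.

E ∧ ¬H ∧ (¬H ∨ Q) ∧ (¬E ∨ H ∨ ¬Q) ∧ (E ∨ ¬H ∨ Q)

Unit clause (E) forces E = True.
Unit clause (¬H) forces H = False.
In (¬E ∨ H ∨ ¬Q) only ¬Q is left, so Q = False.
Check each clause:
  (E): E holds.
  (¬H): ¬H holds.
  (¬H ∨ Q): ¬H holds.
  (¬E ∨ H ∨ ¬Q): ¬Q holds.
  (E ∨ ¬H ∨ Q): E holds.
All clauses satisfied.

E = True, H = False, Q = False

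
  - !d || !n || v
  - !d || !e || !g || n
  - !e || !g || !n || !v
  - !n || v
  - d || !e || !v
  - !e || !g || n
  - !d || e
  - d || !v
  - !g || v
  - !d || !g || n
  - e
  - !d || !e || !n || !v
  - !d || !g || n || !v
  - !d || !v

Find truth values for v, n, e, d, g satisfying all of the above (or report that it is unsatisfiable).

Unit clause (e) forces e = True.
Try v = True:
  (d || !e || !v) forces d = True.
  clause (!d || !v) is falsified — backtrack.
So v = False.
  then (!n || v) forces n = False.
  then (!e || !g || n) forces g = False.
Set d = False.
All clauses satisfied.

v = False; n = False; e = True; d = False; g = False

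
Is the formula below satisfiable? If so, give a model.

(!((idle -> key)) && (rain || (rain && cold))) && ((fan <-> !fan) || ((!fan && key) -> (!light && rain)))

key: False, cold: False, rain: True, light: False, idle: True, fan: False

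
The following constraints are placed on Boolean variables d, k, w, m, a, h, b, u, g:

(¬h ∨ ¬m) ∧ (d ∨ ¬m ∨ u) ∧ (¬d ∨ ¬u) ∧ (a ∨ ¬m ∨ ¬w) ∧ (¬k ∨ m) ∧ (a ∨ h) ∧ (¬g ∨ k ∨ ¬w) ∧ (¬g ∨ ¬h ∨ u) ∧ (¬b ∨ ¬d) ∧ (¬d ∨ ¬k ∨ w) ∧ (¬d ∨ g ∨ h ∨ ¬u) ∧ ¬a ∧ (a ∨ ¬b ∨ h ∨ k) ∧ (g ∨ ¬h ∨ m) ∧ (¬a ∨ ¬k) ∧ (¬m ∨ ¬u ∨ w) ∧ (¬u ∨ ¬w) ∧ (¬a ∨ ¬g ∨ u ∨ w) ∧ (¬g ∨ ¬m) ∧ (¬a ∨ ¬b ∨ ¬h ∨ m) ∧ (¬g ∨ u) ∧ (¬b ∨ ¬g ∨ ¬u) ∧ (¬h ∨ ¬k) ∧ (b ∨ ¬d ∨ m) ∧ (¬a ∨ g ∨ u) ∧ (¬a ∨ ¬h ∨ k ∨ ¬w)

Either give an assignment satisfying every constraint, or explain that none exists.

d: False; k: False; w: False; m: False; a: False; h: True; b: False; u: True; g: True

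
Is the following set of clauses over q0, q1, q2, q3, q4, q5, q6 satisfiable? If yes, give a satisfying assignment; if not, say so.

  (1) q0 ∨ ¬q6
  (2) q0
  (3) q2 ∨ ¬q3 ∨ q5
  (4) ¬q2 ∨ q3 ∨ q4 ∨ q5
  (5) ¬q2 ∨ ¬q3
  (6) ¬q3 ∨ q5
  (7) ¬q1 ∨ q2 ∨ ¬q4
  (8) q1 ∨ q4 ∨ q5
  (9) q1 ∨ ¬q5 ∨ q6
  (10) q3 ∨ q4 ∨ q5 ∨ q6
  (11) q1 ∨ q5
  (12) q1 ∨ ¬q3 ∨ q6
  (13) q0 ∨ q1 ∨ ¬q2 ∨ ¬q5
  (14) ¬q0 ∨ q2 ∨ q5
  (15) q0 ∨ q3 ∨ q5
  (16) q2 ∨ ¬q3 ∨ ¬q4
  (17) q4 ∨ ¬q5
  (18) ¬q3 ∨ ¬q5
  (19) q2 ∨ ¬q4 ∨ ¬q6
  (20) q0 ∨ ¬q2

q0 = True; q1 = True; q2 = True; q3 = False; q4 = True; q5 = False; q6 = True

Unit clause (q0) forces q0 = True.
Set q1 = True.
Set q2 = True.
  then (¬q2 ∨ ¬q3) forces q3 = False.
Try q4 = False:
  (¬q2 ∨ q3 ∨ q4 ∨ q5) forces q5 = True.
  clause (q4 ∨ ¬q5) is falsified — backtrack.
So q4 = True.
Set q5 = False.
Set q6 = True.
All clauses satisfied.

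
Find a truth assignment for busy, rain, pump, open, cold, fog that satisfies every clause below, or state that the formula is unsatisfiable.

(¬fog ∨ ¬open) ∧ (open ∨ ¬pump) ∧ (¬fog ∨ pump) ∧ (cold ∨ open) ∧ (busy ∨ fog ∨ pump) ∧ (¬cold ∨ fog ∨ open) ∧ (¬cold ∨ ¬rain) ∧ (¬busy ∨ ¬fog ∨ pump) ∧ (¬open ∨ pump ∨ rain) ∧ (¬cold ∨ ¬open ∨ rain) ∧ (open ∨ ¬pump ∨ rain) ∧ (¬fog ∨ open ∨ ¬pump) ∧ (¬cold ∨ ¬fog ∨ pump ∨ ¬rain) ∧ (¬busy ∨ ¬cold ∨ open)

busy = True; rain = True; pump = True; open = True; cold = False; fog = False

Set busy = True.
Set rain = True.
  then (¬cold ∨ ¬rain) forces cold = False.
  then (cold ∨ open) forces open = True.
  then (¬fog ∨ ¬open) forces fog = False.
Set pump = True.
All clauses satisfied.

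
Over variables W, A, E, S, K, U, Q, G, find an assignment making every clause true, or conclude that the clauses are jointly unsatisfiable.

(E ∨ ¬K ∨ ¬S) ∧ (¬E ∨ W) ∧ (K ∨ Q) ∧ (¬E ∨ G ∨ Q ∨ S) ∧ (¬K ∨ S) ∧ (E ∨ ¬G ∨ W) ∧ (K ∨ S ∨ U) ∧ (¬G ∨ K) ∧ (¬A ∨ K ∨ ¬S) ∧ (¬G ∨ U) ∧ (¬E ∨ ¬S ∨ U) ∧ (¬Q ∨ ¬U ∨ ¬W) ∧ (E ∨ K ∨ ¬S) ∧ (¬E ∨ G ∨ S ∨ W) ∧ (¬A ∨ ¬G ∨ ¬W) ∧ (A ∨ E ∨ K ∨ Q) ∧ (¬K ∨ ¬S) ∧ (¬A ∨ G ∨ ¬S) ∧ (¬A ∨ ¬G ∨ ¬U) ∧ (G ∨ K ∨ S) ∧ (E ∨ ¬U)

Unsatisfiable — no assignment works.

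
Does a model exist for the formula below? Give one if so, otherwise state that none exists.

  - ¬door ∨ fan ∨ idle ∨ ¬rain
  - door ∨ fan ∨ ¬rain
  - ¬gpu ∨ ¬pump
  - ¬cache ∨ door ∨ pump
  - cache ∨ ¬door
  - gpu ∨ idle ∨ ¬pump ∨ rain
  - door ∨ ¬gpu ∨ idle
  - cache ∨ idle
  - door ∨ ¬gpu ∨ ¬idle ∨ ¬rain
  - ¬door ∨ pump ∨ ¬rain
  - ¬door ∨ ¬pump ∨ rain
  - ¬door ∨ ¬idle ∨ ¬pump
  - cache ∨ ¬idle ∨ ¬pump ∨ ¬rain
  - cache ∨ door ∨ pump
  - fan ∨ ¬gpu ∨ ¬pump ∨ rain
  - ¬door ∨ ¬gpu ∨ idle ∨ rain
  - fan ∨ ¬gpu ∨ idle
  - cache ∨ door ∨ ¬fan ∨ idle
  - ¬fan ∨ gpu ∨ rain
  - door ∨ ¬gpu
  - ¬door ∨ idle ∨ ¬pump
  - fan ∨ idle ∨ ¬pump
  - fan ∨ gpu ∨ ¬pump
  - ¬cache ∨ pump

fan = True; rain = True; pump = True; idle = False; gpu = False; cache = True; door = False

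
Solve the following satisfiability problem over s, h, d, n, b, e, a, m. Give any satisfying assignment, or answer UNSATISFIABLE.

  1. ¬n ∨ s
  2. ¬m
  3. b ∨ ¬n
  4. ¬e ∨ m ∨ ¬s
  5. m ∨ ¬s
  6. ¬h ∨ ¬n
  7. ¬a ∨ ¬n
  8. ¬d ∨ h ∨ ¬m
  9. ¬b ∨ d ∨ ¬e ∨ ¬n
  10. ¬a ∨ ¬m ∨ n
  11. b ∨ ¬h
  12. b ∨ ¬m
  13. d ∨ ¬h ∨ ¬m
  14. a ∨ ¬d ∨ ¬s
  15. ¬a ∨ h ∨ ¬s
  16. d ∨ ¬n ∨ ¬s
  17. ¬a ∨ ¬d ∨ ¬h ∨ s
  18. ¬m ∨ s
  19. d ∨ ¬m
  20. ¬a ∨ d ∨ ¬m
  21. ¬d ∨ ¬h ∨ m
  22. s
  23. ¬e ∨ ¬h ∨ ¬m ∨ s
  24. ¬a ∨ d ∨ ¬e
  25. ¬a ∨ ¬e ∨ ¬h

Case s = True:
  (¬m) forces m = False.
  Clause (m ∨ ¬s) is falsified — contradiction.
Case s = False:
  Clause (s) is falsified — contradiction.
Both cases fail, so the formula is unsatisfiable.

The formula is unsatisfiable.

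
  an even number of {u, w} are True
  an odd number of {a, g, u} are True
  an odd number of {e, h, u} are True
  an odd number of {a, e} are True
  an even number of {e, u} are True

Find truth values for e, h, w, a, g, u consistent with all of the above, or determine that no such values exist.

e: True; h: True; w: True; a: False; g: False; u: True

{u, w}: 2 true → even ✓
{a, g, u}: 1 true → odd ✓
{e, h, u}: 3 true → odd ✓
{a, e}: 1 true → odd ✓
{e, u}: 2 true → even ✓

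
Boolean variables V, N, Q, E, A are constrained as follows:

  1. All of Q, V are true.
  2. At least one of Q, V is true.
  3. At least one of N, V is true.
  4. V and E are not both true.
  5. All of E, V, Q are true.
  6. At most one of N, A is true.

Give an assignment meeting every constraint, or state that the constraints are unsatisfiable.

Case E = True:
  (1) forces Q = True.
  (1) forces V = True.
  Constraint (4) is violated (V=T, E=T) — contradiction.
Case E = False:
  Constraint (5) is violated (E=F) — contradiction.
Both cases fail — unsatisfiable.

UNSATISFIABLE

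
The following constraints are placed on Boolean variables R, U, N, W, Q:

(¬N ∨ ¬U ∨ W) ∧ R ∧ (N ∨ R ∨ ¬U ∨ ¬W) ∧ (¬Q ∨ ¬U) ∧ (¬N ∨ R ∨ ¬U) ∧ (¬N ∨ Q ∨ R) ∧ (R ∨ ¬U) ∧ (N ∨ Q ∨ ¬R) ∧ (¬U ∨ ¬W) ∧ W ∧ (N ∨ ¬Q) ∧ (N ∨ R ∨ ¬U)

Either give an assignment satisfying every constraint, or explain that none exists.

Unit clause (R) forces R = True.
Unit clause (W) forces W = True.
In (¬U ∨ ¬W) only ¬U is left, so U = False.
Try N = False:
  (N ∨ Q ∨ ¬R) forces Q = True.
  clause (N ∨ ¬Q) is falsified — backtrack.
So N = True.
Set Q = False.
All clauses satisfied.

R = True, U = False, N = True, W = True, Q = False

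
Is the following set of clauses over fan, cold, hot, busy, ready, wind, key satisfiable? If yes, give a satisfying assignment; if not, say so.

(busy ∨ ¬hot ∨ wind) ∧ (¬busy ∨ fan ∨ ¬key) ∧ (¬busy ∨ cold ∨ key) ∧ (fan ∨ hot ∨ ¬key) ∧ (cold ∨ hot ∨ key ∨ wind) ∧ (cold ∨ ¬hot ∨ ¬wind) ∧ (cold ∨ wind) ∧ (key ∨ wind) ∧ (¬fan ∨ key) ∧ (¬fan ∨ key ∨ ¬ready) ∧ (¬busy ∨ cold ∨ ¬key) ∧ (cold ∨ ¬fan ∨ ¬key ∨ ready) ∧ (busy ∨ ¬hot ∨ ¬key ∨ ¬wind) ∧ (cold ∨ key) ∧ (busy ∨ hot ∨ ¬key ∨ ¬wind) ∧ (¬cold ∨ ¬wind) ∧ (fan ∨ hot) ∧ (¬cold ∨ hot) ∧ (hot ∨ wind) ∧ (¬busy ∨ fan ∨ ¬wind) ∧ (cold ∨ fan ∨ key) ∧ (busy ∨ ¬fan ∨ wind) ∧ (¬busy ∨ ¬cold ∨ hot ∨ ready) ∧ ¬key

Case key = True:
  Clause (¬key) is falsified — contradiction.
Case key = False:
  (key ∨ wind) forces wind = True.
  (¬fan ∨ key) forces fan = False.
  (cold ∨ key) forces cold = True.
  Clause (¬cold ∨ ¬wind) is falsified — contradiction.
Both cases fail, so the formula is unsatisfiable.

No satisfying assignment exists.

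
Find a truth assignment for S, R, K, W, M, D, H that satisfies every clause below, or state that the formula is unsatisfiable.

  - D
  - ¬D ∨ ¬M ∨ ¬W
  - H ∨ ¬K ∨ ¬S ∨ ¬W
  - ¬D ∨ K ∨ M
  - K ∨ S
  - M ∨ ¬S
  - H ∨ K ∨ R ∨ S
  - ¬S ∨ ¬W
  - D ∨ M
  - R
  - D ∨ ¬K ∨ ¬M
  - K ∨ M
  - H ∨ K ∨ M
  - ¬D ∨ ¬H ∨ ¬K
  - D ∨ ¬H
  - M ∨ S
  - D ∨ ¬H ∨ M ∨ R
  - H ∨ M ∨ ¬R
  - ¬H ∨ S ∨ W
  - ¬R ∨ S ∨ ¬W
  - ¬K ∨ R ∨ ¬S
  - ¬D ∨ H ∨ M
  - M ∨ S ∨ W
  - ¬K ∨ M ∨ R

S: True; R: True; K: False; W: False; M: True; D: True; H: True

Unit clause (D) forces D = True.
Unit clause (R) forces R = True.
Set S = True.
  then (M ∨ ¬S) forces M = True.
  then (¬S ∨ ¬W) forces W = False.
Set K = False.
Set H = True.
All clauses satisfied.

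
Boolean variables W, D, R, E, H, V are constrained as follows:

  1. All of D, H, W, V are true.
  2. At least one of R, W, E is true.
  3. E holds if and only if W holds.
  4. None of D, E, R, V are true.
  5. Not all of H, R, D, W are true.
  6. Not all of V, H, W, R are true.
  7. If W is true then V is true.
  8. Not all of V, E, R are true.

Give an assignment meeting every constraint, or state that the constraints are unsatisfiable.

No satisfying assignment exists.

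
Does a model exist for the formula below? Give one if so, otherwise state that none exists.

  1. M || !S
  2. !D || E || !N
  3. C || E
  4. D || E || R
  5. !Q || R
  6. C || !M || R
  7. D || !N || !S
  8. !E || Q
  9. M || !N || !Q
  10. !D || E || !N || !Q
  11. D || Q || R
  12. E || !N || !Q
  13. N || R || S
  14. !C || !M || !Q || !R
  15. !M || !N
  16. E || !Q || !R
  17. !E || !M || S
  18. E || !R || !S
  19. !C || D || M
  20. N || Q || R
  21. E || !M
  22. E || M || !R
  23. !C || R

Set S = False.
Set C = True.
  then (!C || R) forces R = True.
Try M = True:
  (!C || !M || !Q || !R) forces Q = False.
  (!E || Q) forces E = False.
  clause (E || !M) is falsified — backtrack.
So M = False.
  then (!C || D || M) forces D = True.
  then (E || M || !R) forces E = True.
  then (!E || Q) forces Q = True.
  then (M || !N || !Q) forces N = False.
All clauses satisfied.

S=F, C=T, M=F, Q=T, R=T, E=T, D=T, N=F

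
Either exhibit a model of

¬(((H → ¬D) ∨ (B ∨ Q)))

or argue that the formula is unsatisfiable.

H: True, D: True, B: False, Q: False

  ¬(((H → ¬D) ∨ (B ∨ Q))) = True
    (H → ¬D) ∨ (B ∨ Q) = False
      H → ¬D = False
        ¬D = False
      B ∨ Q = False
The formula evaluates to True.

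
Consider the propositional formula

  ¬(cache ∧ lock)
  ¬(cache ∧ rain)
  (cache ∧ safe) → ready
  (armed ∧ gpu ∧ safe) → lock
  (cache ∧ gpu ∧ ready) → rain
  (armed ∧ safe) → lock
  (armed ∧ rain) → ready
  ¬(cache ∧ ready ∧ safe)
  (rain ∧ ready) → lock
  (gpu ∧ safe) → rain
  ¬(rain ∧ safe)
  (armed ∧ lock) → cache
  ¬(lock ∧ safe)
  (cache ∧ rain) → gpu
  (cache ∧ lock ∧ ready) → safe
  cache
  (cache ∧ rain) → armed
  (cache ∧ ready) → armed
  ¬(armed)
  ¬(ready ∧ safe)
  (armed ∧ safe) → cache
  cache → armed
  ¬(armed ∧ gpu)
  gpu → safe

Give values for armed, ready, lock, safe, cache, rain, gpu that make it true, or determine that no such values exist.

No satisfying assignment exists.

Case armed = True:
  Clause (¬armed) is falsified — contradiction.
Case armed = False:
  (cache) forces cache = True.
  Clause (armed ∨ ¬cache) is falsified — contradiction.
Both cases fail, so the formula is unsatisfiable.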